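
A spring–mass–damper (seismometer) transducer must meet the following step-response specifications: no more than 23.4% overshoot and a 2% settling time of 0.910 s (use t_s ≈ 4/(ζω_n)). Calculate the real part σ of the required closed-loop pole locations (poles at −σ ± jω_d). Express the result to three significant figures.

σ ≈ 4.40

The settling-time spec alone fixes σ = ζω_n = 4/t_s = 4/0.910 = 4.40.
(Overshoot then fixes ζ = 0.420 and hence ω_d = σ·√(1−ζ²)/ζ = 9.51 rad/s.)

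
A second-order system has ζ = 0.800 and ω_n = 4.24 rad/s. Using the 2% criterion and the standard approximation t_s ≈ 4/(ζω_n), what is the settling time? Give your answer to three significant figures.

t_s ≈ 4/(ζω_n) = 4/(0.800 × 4.24) = 1.18 s.

t_s ≈ 1.18 s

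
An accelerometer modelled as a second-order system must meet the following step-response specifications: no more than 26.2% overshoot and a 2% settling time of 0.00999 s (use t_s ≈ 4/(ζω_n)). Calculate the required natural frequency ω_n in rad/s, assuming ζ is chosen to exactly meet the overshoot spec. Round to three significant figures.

ω_n ≈ 1020 rad/s

Inverting the overshoot relation: ζ = |ln 0.262|/√(π² + ln²0.262) = 0.392.
From t_s ≈ 4/(ζω_n): ω_n = 4/(ζ·t_s) = 4/(0.392·0.00999) = 1020 rad/s.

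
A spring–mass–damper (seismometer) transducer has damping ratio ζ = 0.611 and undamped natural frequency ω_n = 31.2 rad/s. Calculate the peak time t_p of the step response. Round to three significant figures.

The damped frequency is ω_d = ω_n√(1−ζ²) = 31.2·√(1−0.373) = 24.7 rad/s.
Peak time t_p = π/ω_d = π/24.7 = 0.127 s.

t_p ≈ 0.127 s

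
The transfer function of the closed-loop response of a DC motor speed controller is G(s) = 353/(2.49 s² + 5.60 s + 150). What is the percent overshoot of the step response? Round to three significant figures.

%OS ≈ 63.1%

Dividing through by 2.49: denominator becomes s² + 2.249 s + 60.24.
So ω_n = √60.24 = 7.76 rad/s and ζ = 2.249/(2·7.76) = 0.145.
%OS = 100·exp(−πζ/√(1−ζ²)) = 63.1%.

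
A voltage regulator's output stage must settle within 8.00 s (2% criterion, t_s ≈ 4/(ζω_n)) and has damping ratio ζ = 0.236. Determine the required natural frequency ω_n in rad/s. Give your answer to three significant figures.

Rearranging t_s ≈ 4/(ζω_n) gives ω_n = 4/(ζ·t_s) = 4/(0.236 × 8.00) = 2.12 rad/s.

ω_n ≈ 2.12 rad/s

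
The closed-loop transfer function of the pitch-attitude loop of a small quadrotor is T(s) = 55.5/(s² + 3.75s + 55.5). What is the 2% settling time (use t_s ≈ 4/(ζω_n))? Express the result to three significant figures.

t_s ≈ 2.13 s

ω_n = √55.5 = 7.45 rad/s; ζ = 3.75/(2·7.45) = 0.252.
t_s ≈ 4/(ζω_n) = 4/(0.252·7.45) = 2.13 s.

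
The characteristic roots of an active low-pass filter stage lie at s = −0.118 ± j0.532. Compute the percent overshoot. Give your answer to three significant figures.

With σ = 0.118, ω_d = 0.532: ω_n = √(σ²+ω_d²) = 0.545 rad/s, ζ = σ/ω_n = 0.217.
%OS = 100·exp(−πζ/√(1−ζ²)) = 49.8%.

%OS ≈ 49.8%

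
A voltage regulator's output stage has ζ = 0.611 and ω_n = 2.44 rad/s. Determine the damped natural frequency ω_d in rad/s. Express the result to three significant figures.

ω_d = ω_n√(1−ζ²) = 2.44·√0.627 = 1.93 rad/s.

ω_d ≈ 1.93 rad/s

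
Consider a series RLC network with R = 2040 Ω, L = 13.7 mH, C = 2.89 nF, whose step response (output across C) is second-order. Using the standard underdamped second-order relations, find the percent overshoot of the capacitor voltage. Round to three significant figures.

%OS ≈ 18.9%

For a series RLC circuit (capacitor voltage as output), ω_n = 1/√(LC) = 1/√(13.7 mH · 2.89 nF) = 159000 rad/s.
ζ = (R/2)·√(C/L) = (2040/2)·√(2.89 nF/13.7 mH) = 0.468.
%OS = 100 e^{−πζ/√(1−ζ²)} with ζ = 0.468 gives 18.9%.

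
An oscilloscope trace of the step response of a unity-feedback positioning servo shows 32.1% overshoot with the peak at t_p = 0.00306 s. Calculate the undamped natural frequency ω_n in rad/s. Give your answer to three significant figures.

The overshoot fixes ζ = −ln(OS)/√(π²+ln²(OS)) = 0.340.
t_p = π/ω_d ⇒ ω_d = 1030 rad/s; then ω_n = ω_d/√(1−ζ²) = 1090 rad/s.

ω_n ≈ 1090 rad/s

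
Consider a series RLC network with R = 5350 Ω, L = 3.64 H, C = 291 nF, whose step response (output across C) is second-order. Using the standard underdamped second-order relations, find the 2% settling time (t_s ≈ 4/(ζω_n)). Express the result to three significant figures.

For a series RLC circuit (capacitor voltage as output), ω_n = 1/√(LC) = 1/√(3.64 H · 291 nF) = 972 rad/s.
ζ = (R/2)·√(C/L) = (5350/2)·√(291 nF/3.64 H) = 0.756.
t_s ≈ 4/(ζω_n) = 0.00544 s.

t_s ≈ 0.00544 s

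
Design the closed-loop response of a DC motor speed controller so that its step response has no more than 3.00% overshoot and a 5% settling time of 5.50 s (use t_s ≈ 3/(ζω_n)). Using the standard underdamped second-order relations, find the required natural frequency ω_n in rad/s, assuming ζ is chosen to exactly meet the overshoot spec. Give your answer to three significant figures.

From %OS = 100·exp(−πζ/√(1−ζ²)), invert to get ζ = −ln(OS)/√(π² + ln²(OS)) with OS = 0.0300.
−ln 0.0300 = 3.507, so ζ = 3.507/√(π² + 12.30) = 0.745.
Then ω_n = 3/(ζ t_s) = 3/(0.745 × 5.50) = 0.732 rad/s.

ω_n ≈ 0.732 rad/s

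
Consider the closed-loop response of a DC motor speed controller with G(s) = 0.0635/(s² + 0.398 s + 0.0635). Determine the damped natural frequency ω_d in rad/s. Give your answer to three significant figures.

ω_n = √0.0635 = 0.252 rad/s; ζ = 0.398/(2·0.252) = 0.790.
ω_d = 0.252·√(1 − 0.790²) = 0.155 rad/s.

ω_d ≈ 0.155 rad/s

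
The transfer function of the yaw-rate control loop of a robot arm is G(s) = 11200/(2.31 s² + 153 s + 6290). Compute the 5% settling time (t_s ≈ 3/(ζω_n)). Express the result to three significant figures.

Dividing through by 2.31: denominator becomes s² + 66.23 s + 2723.
So ω_n = √2723 = 52.2 rad/s and ζ = 66.23/(2·52.2) = 0.635.
t_s ≈ 3/(ζω_n) = 0.0906 s.

t_s ≈ 0.0906 s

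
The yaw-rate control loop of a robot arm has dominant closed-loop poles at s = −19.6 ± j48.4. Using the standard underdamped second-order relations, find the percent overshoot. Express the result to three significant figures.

%OS ≈ 28.0%

|pole| = ω_n = √(19.6² + 48.4²) = 52.2 rad/s; ζ = cos θ = σ/ω_n = 0.375.
%OS = 100·exp(−πζ/√(1−ζ²)) = 28.0%.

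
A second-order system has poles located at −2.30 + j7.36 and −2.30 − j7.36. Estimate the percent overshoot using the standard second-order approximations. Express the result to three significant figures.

%OS ≈ 37.5%

|pole| = ω_n = √(2.30² + 7.36²) = 7.71 rad/s; ζ = cos θ = σ/ω_n = 0.298.
Overshoot: exp(−π·0.298/√(1−0.298²)) = 0.375, i.e. 37.5%.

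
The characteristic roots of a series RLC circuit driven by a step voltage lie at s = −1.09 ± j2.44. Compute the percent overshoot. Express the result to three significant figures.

|pole| = ω_n = √(1.09² + 2.44²) = 2.67 rad/s; ζ = cos θ = σ/ω_n = 0.408.
Overshoot: exp(−π·0.408/√(1−0.408²)) = 0.246, i.e. 24.6%.

%OS ≈ 24.6%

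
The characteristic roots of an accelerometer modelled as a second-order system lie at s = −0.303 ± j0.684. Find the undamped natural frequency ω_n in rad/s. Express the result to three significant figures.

With σ = 0.303, ω_d = 0.684: ω_n = √(σ²+ω_d²) = 0.748 rad/s, ζ = σ/ω_n = 0.405.

ω_n ≈ 0.748 rad/s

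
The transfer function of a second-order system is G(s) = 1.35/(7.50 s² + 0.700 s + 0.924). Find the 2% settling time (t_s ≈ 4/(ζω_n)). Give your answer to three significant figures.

t_s ≈ 85.7 s

Dividing through by 7.50: denominator becomes s² + 0.09333 s + 0.1232.
So ω_n = √0.1232 = 0.351 rad/s and ζ = 0.09333/(2·0.351) = 0.133.
t_s ≈ 4/(ζω_n) = 85.7 s.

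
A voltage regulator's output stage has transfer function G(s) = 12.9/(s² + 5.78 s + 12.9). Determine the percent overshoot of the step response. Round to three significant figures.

%OS ≈ 1.42%

Matching coefficients with s² + 2ζω_n s + ω_n² gives ω_n² = 12.9 ⇒ ω_n = 3.59 rad/s, and ζ = 5.78/(2ω_n) = 0.805.
Overshoot: exp(−π·0.805/√(1−0.805²)) = 0.0142, i.e. 1.42%.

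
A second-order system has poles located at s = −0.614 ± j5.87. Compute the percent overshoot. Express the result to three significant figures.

%OS ≈ 72.0%

The poles are at −σ ± jω_d with σ = 0.614 and ω_d = 5.87, so ω_n = √(σ²+ω_d²) = 5.90 rad/s and ζ = σ/ω_n = 0.104.
%OS = 100·exp(−πζ/√(1−ζ²)) = 72.0%.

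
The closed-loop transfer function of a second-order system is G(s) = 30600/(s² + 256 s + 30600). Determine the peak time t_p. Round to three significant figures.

Matching coefficients with s² + 2ζω_n s + ω_n² gives ω_n² = 30600 ⇒ ω_n = 175 rad/s, and ζ = 256/(2ω_n) = 0.732.
ω_d = 175·√(1 − 0.732²) = 119 rad/s. Then t_p = π/ω_d = 0.0263 s.

t_p ≈ 0.0263 s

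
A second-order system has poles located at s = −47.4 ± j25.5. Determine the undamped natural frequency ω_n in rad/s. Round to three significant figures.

|pole| = ω_n = √(47.4² + 25.5²) = 53.8 rad/s; ζ = cos θ = σ/ω_n = 0.881.

ω_n ≈ 53.8 rad/s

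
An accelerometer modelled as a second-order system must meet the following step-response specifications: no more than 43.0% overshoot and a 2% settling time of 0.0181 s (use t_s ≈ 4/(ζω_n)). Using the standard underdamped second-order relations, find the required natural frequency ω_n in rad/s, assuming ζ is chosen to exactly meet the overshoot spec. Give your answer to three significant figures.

ω_n ≈ 852 rad/s

ζ = −ln(OS)/√(π² + (ln OS)²). With OS = 0.430, ln OS = −0.8440 and ζ = 0.8440/3.253 = 0.259.
Then ω_n = 4/(ζ t_s) = 4/(0.259 × 0.0181) = 852 rad/s.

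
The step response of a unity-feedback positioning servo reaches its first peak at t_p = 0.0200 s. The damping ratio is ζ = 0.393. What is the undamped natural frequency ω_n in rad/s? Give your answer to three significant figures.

Peak time t_p = π/ω_d, so ω_d = π/t_p = π/0.0200 = 157 rad/s.
ω_n = ω_d/√(1−ζ²) = 157/√0.846 = 171 rad/s.

ω_n ≈ 171 rad/s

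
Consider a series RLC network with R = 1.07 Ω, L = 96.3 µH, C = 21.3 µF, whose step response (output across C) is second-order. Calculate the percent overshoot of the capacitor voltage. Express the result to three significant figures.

For a series RLC circuit (capacitor voltage as output), ω_n = 1/√(LC) = 1/√(96.3 µH · 21.3 µF) = 22100 rad/s.
ζ = (R/2)·√(C/L) = (1.07/2)·√(21.3 µF/96.3 µH) = 0.252.
Overshoot: exp(−π·0.252/√(1−0.252²)) = 0.442, i.e. 44.2%.

%OS ≈ 44.2%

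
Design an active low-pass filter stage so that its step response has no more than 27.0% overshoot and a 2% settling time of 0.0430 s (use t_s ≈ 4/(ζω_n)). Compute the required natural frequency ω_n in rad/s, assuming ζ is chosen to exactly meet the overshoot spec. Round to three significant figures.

From %OS = 100·exp(−πζ/√(1−ζ²)), invert to get ζ = −ln(OS)/√(π² + ln²(OS)) with OS = 0.270.
−ln 0.270 = 1.309, so ζ = 1.309/√(π² + 1.714) = 0.385.
From t_s ≈ 4/(ζω_n): ω_n = 4/(ζ·t_s) = 4/(0.385·0.0430) = 242 rad/s.

ω_n ≈ 242 rad/s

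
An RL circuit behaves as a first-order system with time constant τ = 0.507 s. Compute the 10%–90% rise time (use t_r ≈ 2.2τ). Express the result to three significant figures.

t_r ≈ 2.2τ = 1.12 s.

t_r ≈ 1.12 s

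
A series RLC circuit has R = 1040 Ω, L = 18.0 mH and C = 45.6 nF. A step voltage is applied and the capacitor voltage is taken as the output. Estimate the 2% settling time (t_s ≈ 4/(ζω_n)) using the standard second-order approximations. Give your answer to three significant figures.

For a series RLC circuit (capacitor voltage as output), ω_n = 1/√(LC) = 1/√(18.0 mH · 45.6 nF) = 34900 rad/s.
ζ = (R/2)·√(C/L) = (1040/2)·√(45.6 nF/18.0 mH) = 0.828.
t_s ≈ 4/(ζω_n) = 0.000138 s.

t_s ≈ 0.000138 s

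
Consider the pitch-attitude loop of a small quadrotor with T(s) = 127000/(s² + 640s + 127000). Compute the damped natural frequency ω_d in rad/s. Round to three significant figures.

ω_n = √127000 = 356 rad/s; ζ = 640/(2·356) = 0.898.
ω_d = 356·√(1 − 0.898²) = 157 rad/s.

ω_d ≈ 157 rad/s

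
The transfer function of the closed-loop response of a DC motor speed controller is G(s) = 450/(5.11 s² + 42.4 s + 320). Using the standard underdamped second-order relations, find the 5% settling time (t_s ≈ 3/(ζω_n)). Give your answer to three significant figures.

t_s ≈ 0.723 s

Dividing through by 5.11: denominator becomes s² + 8.297 s + 62.62.
So ω_n = √62.62 = 7.91 rad/s and ζ = 8.297/(2·7.91) = 0.524.
t_s ≈ 3/(ζω_n) = 0.723 s.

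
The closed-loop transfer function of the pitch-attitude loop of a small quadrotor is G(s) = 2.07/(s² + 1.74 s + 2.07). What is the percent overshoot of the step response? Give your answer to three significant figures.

Matching coefficients with s² + 2ζω_n s + ω_n² gives ω_n² = 2.07 ⇒ ω_n = 1.44 rad/s, and ζ = 1.74/(2ω_n) = 0.605.
%OS = 100·exp(−πζ/√(1−ζ²)) = 9.21%.

%OS ≈ 9.21%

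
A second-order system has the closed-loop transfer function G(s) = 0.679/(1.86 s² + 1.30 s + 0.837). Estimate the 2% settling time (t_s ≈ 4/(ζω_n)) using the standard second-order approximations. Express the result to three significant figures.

t_s ≈ 11.4 s

Dividing through by 1.86: denominator becomes s² + 0.6989 s + 0.4500.
So ω_n = √0.4500 = 0.671 rad/s and ζ = 0.6989/(2·0.671) = 0.521.
t_s ≈ 4/(ζω_n) = 11.4 s.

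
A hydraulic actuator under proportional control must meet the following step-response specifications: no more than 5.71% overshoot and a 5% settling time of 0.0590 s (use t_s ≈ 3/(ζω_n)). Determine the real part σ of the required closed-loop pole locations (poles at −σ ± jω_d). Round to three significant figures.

The settling-time spec alone fixes σ = ζω_n = 3/t_s = 3/0.0590 = 50.8.
(Overshoot then fixes ζ = 0.674 and hence ω_d = σ·√(1−ζ²)/ζ = 55.8 rad/s.)

σ ≈ 50.8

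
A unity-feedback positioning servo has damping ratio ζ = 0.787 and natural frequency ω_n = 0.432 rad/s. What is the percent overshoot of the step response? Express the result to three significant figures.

%OS ≈ 1.82%

For an underdamped second-order system, %OS = 100·exp(−πζ/√(1−ζ²)).
πζ/√(1−ζ²) = π·0.787/√(1−0.619) = 4.007, so %OS = 100·e^(−4.007) = 1.82%.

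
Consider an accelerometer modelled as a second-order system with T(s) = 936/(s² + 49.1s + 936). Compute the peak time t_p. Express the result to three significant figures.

t_p ≈ 0.172 s

Matching coefficients with s² + 2ζω_n s + ω_n² gives ω_n² = 936 ⇒ ω_n = 30.6 rad/s, and ζ = 49.1/(2ω_n) = 0.802.
ω_d = ω_n√(1−ζ²) = 18.3 rad/s. Then t_p = π/ω_d = 0.172 s.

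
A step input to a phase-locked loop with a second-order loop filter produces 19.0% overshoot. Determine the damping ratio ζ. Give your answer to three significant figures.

Inverting the overshoot relation: ζ = |ln 0.190|/√(π² + ln²0.190) = 0.467.

ζ ≈ 0.467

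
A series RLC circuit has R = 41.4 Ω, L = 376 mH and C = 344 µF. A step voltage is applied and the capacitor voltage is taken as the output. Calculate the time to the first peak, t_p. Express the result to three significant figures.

t_p ≈ 0.0458 s

For a series RLC circuit (capacitor voltage as output), ω_n = 1/√(LC) = 1/√(376 mH · 344 µF) = 87.9 rad/s.
ζ = (R/2)·√(C/L) = (41.4/2)·√(344 µF/376 mH) = 0.626.
ω_d = 87.9·√(1 − 0.626²) = 68.6 rad/s. t_p = π/ω_d = 0.0458 s.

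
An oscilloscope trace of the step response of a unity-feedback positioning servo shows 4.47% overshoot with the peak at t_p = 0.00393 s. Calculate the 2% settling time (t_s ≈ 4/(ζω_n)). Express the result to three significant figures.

The overshoot fixes ζ = −ln(OS)/√(π²+ln²(OS)) = 0.703.
From t_p = π/ω_d, ω_d = π/0.00393 = 799 rad/s, so ω_n = ω_d/√(1−ζ²) = 1120 rad/s.
t_s ≈ 4/(ζω_n) = 4/(0.703·1120) = 0.00506 s.

t_s ≈ 0.00506 s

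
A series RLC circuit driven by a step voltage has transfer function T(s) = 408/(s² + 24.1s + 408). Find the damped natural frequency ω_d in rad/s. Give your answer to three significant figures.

Comparing the denominator to s² + 2ζω_n s + ω_n²: ω_n = √408 = 20.2 rad/s, and 2ζω_n = 24.1 so ζ = 24.1/(2·20.2) = 0.597.
ω_d = ω_n√(1−ζ²) = 16.2 rad/s.

ω_d ≈ 16.2 rad/s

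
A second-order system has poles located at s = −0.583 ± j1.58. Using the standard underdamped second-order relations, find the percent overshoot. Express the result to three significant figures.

With σ = 0.583, ω_d = 1.58: ω_n = √(σ²+ω_d²) = 1.68 rad/s, ζ = σ/ω_n = 0.346.
Overshoot: exp(−π·0.346/√(1−0.346²)) = 0.314, i.e. 31.4%.

%OS ≈ 31.4%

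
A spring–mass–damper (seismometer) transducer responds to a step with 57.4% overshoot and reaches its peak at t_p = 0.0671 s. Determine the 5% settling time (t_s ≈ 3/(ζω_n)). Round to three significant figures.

ζ from %OS: ζ = |ln 0.574|/√(π²+ln²0.574) = 0.174.
From t_p = π/ω_d, ω_d = π/0.0671 = 46.8 rad/s, so ω_n = ω_d/√(1−ζ²) = 47.5 rad/s.
t_s ≈ 3/(ζω_n) = 3/(0.174·47.5) = 0.363 s.

t_s ≈ 0.363 s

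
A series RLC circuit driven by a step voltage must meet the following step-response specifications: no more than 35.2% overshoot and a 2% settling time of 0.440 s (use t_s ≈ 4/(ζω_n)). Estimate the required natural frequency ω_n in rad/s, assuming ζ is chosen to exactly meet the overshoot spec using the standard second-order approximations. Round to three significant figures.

ω_n ≈ 28.8 rad/s

From %OS = 100·exp(−πζ/√(1−ζ²)), invert to get ζ = −ln(OS)/√(π² + ln²(OS)) with OS = 0.352.
−ln 0.352 = 1.044, so ζ = 1.044/√(π² + 1.090) = 0.315.
From t_s ≈ 4/(ζω_n): ω_n = 4/(ζ·t_s) = 4/(0.315·0.440) = 28.8 rad/s.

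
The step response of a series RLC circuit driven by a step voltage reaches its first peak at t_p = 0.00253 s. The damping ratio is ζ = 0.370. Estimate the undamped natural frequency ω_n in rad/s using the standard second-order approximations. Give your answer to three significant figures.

Peak time t_p = π/ω_d, so ω_d = π/t_p = π/0.00253 = 1240 rad/s.
ω_n = ω_d/√(1−ζ²) = 1240/√0.863 = 1340 rad/s.

ω_n ≈ 1340 rad/s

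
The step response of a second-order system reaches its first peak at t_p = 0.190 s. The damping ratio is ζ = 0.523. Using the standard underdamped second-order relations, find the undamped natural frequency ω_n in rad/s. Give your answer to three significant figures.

Peak time t_p = π/ω_d, so ω_d = π/t_p = π/0.190 = 16.5 rad/s.
ω_n = ω_d/√(1−ζ²) = 16.5/√0.726 = 19.4 rad/s.

ω_n ≈ 19.4 rad/s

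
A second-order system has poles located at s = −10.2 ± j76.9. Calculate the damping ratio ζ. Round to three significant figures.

With σ = 10.2, ω_d = 76.9: ω_n = √(σ²+ω_d²) = 77.6 rad/s, ζ = σ/ω_n = 0.131.

ζ ≈ 0.131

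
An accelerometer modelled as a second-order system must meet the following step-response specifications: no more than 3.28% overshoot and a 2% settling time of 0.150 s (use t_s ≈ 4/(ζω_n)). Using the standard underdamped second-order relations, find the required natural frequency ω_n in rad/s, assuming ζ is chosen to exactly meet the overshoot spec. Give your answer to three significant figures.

ω_n ≈ 36.2 rad/s

From %OS = 100·exp(−πζ/√(1−ζ²)), invert to get ζ = −ln(OS)/√(π² + ln²(OS)) with OS = 0.0328.
−ln 0.0328 = 3.417, so ζ = 3.417/√(π² + 11.68) = 0.736.
Then ω_n = 4/(ζ t_s) = 4/(0.736 × 0.150) = 36.2 rad/s.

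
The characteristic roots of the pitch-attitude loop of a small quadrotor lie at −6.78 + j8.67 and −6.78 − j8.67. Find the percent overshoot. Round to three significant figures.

With σ = 6.78, ω_d = 8.67: ω_n = √(σ²+ω_d²) = 11.0 rad/s, ζ = σ/ω_n = 0.616.
Overshoot: exp(−π·0.616/√(1−0.616²)) = 0.0857, i.e. 8.57%.

%OS ≈ 8.57%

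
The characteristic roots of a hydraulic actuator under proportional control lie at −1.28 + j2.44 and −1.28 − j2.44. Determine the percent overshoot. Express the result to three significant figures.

|pole| = ω_n = √(1.28² + 2.44²) = 2.76 rad/s; ζ = cos θ = σ/ω_n = 0.465.
%OS = 100 e^{−πζ/√(1−ζ²)} with ζ = 0.465 gives 19.2%.

%OS ≈ 19.2%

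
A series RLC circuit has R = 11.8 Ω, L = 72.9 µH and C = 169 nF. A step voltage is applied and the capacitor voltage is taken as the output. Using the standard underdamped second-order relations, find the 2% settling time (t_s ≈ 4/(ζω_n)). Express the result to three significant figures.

t_s ≈ 0.0000494 s

For a series RLC circuit (capacitor voltage as output), ω_n = 1/√(LC) = 1/√(72.9 µH · 169 nF) = 285000 rad/s.
ζ = (R/2)·√(C/L) = (11.8/2)·√(169 nF/72.9 µH) = 0.284.
t_s ≈ 4/(ζω_n) = 0.0000494 s.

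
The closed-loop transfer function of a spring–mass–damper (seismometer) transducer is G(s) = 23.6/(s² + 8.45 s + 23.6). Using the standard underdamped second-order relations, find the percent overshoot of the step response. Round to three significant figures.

%OS ≈ 0.394%

Comparing the denominator to s² + 2ζω_n s + ω_n²: ω_n = √23.6 = 4.86 rad/s, and 2ζω_n = 8.45 so ζ = 8.45/(2·4.86) = 0.870.
Overshoot: exp(−π·0.870/√(1−0.870²)) = 0.00394, i.e. 0.394%.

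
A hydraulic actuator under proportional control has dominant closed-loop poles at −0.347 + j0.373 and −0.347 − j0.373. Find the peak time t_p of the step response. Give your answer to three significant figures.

t_p = π/ω_d with ω_d = 0.373 (the imaginary part), so t_p = 8.42 s.

t_p ≈ 8.42 s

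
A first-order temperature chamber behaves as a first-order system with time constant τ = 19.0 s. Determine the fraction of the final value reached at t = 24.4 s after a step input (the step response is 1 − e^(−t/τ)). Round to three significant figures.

y/y_∞ ≈ 0.723

y(t)/y_∞ = 1 − e^(−t/τ) = 1 − e^(−24.4/19.0) = 1 − e^(−1.28) = 0.723.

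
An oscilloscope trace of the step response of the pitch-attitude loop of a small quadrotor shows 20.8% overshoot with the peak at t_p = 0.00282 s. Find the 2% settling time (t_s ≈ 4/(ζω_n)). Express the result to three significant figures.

t_s ≈ 0.00718 s

From the overshoot, ζ = −ln(OS)/√(π²+ln²(OS)) = 0.447.
t_p = π/ω_d ⇒ ω_d = 1110 rad/s; then ω_n = ω_d/√(1−ζ²) = 1250 rad/s.
t_s ≈ 4/(ζω_n) = 4/(0.447·1250) = 0.00718 s.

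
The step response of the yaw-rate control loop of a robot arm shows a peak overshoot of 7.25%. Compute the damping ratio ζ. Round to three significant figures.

ζ ≈ 0.641

Inverting the overshoot relation: ζ = |ln 0.0725|/√(π² + ln²0.0725) = 0.641.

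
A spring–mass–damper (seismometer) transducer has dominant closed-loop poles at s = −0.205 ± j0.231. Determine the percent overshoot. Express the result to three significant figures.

With σ = 0.205, ω_d = 0.231: ω_n = √(σ²+ω_d²) = 0.309 rad/s, ζ = σ/ω_n = 0.664.
%OS = 100 e^{−πζ/√(1−ζ²)} with ζ = 0.664 gives 6.15%.

%OS ≈ 6.15%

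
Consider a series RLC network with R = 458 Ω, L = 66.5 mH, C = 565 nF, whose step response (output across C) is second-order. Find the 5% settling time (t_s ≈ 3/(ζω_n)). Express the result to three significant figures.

For a series RLC circuit (capacitor voltage as output), ω_n = 1/√(LC) = 1/√(66.5 mH · 565 nF) = 5160 rad/s.
ζ = (R/2)·√(C/L) = (458/2)·√(565 nF/66.5 mH) = 0.667.
t_s ≈ 3/(ζω_n) = 0.000871 s.

t_s ≈ 0.000871 s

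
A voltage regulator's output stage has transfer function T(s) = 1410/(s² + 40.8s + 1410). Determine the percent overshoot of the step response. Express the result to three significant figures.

%OS ≈ 13.1%

Comparing the denominator to s² + 2ζω_n s + ω_n²: ω_n = √1410 = 37.5 rad/s, and 2ζω_n = 40.8 so ζ = 40.8/(2·37.5) = 0.543.
Overshoot: exp(−π·0.543/√(1−0.543²)) = 0.131, i.e. 13.1%.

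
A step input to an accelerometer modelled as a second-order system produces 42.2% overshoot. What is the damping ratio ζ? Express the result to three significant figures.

Inverting the overshoot relation: ζ = |ln 0.422|/√(π² + ln²0.422) = 0.265.

ζ ≈ 0.265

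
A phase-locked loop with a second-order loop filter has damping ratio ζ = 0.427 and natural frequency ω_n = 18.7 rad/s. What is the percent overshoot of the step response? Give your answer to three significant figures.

For an underdamped second-order system, %OS = 100·exp(−πζ/√(1−ζ²)).
πζ/√(1−ζ²) = π·0.427/√(1−0.182) = 1.484, so %OS = 100·e^(−1.484) = 22.7%.

%OS ≈ 22.7%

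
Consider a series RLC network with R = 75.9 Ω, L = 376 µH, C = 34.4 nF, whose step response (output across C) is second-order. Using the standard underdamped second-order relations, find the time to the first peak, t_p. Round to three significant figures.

t_p ≈ 0.0000121 s

For a series RLC circuit (capacitor voltage as output), ω_n = 1/√(LC) = 1/√(376 µH · 34.4 nF) = 278000 rad/s.
ζ = (R/2)·√(C/L) = (75.9/2)·√(34.4 nF/376 µH) = 0.363.
The damped frequency ω_d = ω_n√(1−ζ²) = 259000 rad/s. t_p = π/ω_d = 0.0000121 s.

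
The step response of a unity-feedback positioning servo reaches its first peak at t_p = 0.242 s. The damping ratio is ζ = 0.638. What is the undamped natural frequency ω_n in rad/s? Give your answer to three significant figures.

Peak time t_p = π/ω_d, so ω_d = π/t_p = π/0.242 = 13.0 rad/s.
ω_n = ω_d/√(1−ζ²) = 13.0/√0.593 = 16.9 rad/s.

ω_n ≈ 16.9 rad/s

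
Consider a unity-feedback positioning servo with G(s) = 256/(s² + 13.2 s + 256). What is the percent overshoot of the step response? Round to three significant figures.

ω_n = √256 = 16.0 rad/s; ζ = 13.2/(2·16.0) = 0.412.
%OS = 100 e^{−πζ/√(1−ζ²)} with ζ = 0.412 gives 24.1%.

%OS ≈ 24.1%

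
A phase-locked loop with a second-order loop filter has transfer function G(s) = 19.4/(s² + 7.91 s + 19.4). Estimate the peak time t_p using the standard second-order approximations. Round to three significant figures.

Comparing the denominator to s² + 2ζω_n s + ω_n²: ω_n = √19.4 = 4.40 rad/s, and 2ζω_n = 7.91 so ζ = 7.91/(2·4.40) = 0.898.
ω_d = 4.40·√(1 − 0.898²) = 1.94 rad/s. Then t_p = π/ω_d = 1.62 s.

t_p ≈ 1.62 s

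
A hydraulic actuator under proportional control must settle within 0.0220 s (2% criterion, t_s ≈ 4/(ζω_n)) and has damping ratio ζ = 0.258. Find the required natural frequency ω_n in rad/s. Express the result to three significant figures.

Rearranging t_s ≈ 4/(ζω_n) gives ω_n = 4/(ζ·t_s) = 4/(0.258 × 0.0220) = 705 rad/s.

ω_n ≈ 705 rad/s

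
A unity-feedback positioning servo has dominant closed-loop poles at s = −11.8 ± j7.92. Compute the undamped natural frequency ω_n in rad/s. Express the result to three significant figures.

ω_n ≈ 14.2 rad/s

With σ = 11.8, ω_d = 7.92: ω_n = √(σ²+ω_d²) = 14.2 rad/s, ζ = σ/ω_n = 0.830.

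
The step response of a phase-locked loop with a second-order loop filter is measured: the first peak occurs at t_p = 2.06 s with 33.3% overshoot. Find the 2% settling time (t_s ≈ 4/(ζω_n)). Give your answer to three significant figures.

The overshoot fixes ζ = −ln(OS)/√(π²+ln²(OS)) = 0.330.
From t_p = π/ω_d, ω_d = π/2.06 = 1.53 rad/s, so ω_n = ω_d/√(1−ζ²) = 1.62 rad/s.
t_s ≈ 4/(ζω_n) = 4/(0.330·1.62) = 7.49 s.

t_s ≈ 7.49 s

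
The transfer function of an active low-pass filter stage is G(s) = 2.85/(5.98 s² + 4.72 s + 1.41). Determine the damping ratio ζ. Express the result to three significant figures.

ζ ≈ 0.813

Dividing through by 5.98: denominator becomes s² + 0.7893 s + 0.2358.
So ω_n = √0.2358 = 0.486 rad/s and ζ = 0.7893/(2·0.486) = 0.813.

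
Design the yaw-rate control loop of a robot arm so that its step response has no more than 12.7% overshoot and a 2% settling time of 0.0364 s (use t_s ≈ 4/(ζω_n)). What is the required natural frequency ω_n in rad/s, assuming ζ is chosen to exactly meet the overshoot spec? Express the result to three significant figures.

From %OS = 100·exp(−πζ/√(1−ζ²)), invert to get ζ = −ln(OS)/√(π² + ln²(OS)) with OS = 0.127.
−ln 0.127 = 2.064, so ζ = 2.064/√(π² + 4.258) = 0.549.
From t_s ≈ 4/(ζω_n): ω_n = 4/(ζ·t_s) = 4/(0.549·0.0364) = 200 rad/s.

ω_n ≈ 200 rad/s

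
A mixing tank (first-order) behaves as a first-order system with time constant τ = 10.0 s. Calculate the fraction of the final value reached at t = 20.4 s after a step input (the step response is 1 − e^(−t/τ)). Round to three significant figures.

y(t)/y_∞ = 1 − e^(−t/τ) = 1 − e^(−20.4/10.0) = 1 − e^(−2.04) = 0.870.

y/y_∞ ≈ 0.870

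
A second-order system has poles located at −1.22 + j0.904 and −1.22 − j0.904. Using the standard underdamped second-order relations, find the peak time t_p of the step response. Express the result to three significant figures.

t_p = π/ω_d with ω_d = 0.904 (the imaginary part), so t_p = 3.48 s.

t_p ≈ 3.48 s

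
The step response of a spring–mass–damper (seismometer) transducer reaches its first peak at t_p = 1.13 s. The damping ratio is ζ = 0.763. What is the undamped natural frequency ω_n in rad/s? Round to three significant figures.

ω_n ≈ 4.30 rad/s

Peak time t_p = π/ω_d, so ω_d = π/t_p = π/1.13 = 2.78 rad/s.
ω_n = ω_d/√(1−ζ²) = 2.78/√0.418 = 4.30 rad/s.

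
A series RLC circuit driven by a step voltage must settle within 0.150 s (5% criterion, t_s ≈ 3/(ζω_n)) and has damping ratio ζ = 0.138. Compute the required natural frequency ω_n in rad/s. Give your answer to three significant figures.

Rearranging t_s ≈ 3/(ζω_n) gives ω_n = 3/(ζ·t_s) = 3/(0.138 × 0.150) = 145 rad/s.

ω_n ≈ 145 rad/s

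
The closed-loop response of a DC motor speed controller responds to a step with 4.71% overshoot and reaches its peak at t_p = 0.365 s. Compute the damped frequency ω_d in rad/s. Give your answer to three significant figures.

t_p = π/ω_d, so ω_d = π/0.365 = 8.61 rad/s.

ω_d ≈ 8.61 rad/s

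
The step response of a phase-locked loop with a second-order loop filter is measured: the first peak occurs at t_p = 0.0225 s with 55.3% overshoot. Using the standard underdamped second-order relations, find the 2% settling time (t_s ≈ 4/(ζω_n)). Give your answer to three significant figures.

ζ from %OS: ζ = |ln 0.553|/√(π²+ln²0.553) = 0.185.
From t_p = π/ω_d, ω_d = π/0.0225 = 140 rad/s, so ω_n = ω_d/√(1−ζ²) = 142 rad/s.
t_s ≈ 4/(ζω_n) = 4/(0.185·142) = 0.152 s.

t_s ≈ 0.152 s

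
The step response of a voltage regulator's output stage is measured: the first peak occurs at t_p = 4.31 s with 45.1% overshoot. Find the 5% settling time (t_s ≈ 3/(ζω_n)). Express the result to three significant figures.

t_s ≈ 16.2 s

ζ from %OS: ζ = |ln 0.451|/√(π²+ln²0.451) = 0.246.
t_p = π/ω_d ⇒ ω_d = 0.729 rad/s; then ω_n = ω_d/√(1−ζ²) = 0.752 rad/s.
t_s ≈ 3/(ζω_n) = 3/(0.246·0.752) = 16.2 s.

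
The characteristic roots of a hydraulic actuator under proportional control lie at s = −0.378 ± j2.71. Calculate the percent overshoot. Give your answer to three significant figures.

|pole| = ω_n = √(0.378² + 2.71²) = 2.74 rad/s; ζ = cos θ = σ/ω_n = 0.138.
Overshoot: exp(−π·0.138/√(1−0.138²)) = 0.645, i.e. 64.5%.

%OS ≈ 64.5%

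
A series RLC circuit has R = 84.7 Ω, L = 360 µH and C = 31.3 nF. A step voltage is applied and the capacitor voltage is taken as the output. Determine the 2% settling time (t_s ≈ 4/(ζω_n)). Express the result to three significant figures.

For a series RLC circuit (capacitor voltage as output), ω_n = 1/√(LC) = 1/√(360 µH · 31.3 nF) = 298000 rad/s.
ζ = (R/2)·√(C/L) = (84.7/2)·√(31.3 nF/360 µH) = 0.395.
t_s ≈ 4/(ζω_n) = 0.0000340 s.

t_s ≈ 0.0000340 s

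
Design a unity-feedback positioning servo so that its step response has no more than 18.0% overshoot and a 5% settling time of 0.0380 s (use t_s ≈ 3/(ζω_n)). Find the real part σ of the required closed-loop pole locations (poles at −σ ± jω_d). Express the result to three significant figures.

The settling-time spec alone fixes σ = ζω_n = 3/t_s = 3/0.0380 = 78.9.
(Overshoot then fixes ζ = 0.479 and hence ω_d = σ·√(1−ζ²)/ζ = 145 rad/s.)

σ ≈ 78.9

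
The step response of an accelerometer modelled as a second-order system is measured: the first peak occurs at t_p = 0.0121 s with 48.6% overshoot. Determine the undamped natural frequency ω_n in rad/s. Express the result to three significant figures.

From the overshoot, ζ = −ln(OS)/√(π²+ln²(OS)) = 0.224.
From t_p = π/ω_d, ω_d = π/0.0121 = 260 rad/s, so ω_n = ω_d/√(1−ζ²) = 266 rad/s.

ω_n ≈ 266 rad/s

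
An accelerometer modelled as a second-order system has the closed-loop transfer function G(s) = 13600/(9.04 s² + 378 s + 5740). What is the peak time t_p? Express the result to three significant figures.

t_p ≈ 0.223 s

Dividing through by 9.04: denominator becomes s² + 41.81 s + 635.0.
So ω_n = √635.0 = 25.2 rad/s and ζ = 41.81/(2·25.2) = 0.830.
The damped frequency ω_d = ω_n√(1−ζ²) = 14.1 rad/s. t_p = π/ω_d = 0.223 s.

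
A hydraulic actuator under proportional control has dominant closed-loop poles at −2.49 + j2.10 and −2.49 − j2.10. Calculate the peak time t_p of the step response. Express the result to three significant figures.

t_p ≈ 1.50 s

t_p = π/ω_d with ω_d = 2.10 (the imaginary part), so t_p = 1.50 s.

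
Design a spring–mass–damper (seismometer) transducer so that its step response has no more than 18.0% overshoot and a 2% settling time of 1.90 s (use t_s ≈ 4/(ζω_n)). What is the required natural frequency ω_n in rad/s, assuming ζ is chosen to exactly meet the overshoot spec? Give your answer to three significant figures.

ω_n ≈ 4.39 rad/s

ζ = −ln(OS)/√(π² + (ln OS)²). With OS = 0.180, ln OS = −1.715 and ζ = 1.715/3.579 = 0.479.
Then ω_n = 4/(ζ t_s) = 4/(0.479 × 1.90) = 4.39 rad/s.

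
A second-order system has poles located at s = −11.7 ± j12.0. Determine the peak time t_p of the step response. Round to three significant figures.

t_p ≈ 0.262 s

t_p = π/ω_d with ω_d = 12.0 (the imaginary part), so t_p = 0.262 s.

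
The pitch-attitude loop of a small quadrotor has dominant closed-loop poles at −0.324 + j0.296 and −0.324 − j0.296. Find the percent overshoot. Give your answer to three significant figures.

%OS ≈ 3.21%

With σ = 0.324, ω_d = 0.296: ω_n = √(σ²+ω_d²) = 0.439 rad/s, ζ = σ/ω_n = 0.738.
%OS = 100 e^{−πζ/√(1−ζ²)} with ζ = 0.738 gives 3.21%.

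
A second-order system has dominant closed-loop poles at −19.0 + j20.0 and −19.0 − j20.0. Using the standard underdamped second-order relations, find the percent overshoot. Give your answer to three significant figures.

%OS ≈ 5.06%

|pole| = ω_n = √(19.0² + 20.0²) = 27.6 rad/s; ζ = cos θ = σ/ω_n = 0.689.
%OS = 100·exp(−πζ/√(1−ζ²)) = 5.06%.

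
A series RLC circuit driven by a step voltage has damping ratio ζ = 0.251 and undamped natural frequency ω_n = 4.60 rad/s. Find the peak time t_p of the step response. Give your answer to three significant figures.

The damped frequency is ω_d = ω_n√(1−ζ²) = 4.60·√(1−0.0630) = 4.45 rad/s.
Peak time t_p = π/ω_d = π/4.45 = 0.706 s.

t_p ≈ 0.706 s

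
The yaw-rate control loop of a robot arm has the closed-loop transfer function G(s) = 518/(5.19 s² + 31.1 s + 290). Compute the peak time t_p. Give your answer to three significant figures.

Dividing through by 5.19: denominator becomes s² + 5.992 s + 55.88.
So ω_n = √55.88 = 7.48 rad/s and ζ = 5.992/(2·7.48) = 0.401.
The damped frequency ω_d = ω_n√(1−ζ²) = 6.85 rad/s. t_p = π/ω_d = 0.459 s.

t_p ≈ 0.459 s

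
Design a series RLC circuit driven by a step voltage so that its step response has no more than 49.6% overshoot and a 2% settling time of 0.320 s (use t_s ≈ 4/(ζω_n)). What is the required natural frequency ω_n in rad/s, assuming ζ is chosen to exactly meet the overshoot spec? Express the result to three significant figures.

ω_n ≈ 57.4 rad/s

Inverting the overshoot relation: ζ = |ln 0.496|/√(π² + ln²0.496) = 0.218.
Then ω_n = 4/(ζ t_s) = 4/(0.218 × 0.320) = 57.4 rad/s.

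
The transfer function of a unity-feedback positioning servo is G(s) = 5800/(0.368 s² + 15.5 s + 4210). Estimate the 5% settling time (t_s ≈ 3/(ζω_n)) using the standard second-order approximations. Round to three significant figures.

t_s ≈ 0.142 s

Dividing through by 0.368: denominator becomes s² + 42.12 s + 11440.
So ω_n = √11440 = 107 rad/s and ζ = 42.12/(2·107) = 0.197.
t_s ≈ 3/(ζω_n) = 0.142 s.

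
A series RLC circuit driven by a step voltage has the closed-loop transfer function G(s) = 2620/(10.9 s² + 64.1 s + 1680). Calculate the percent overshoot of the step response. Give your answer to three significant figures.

%OS ≈ 46.5%

Dividing through by 10.9: denominator becomes s² + 5.881 s + 154.1.
So ω_n = √154.1 = 12.4 rad/s and ζ = 5.881/(2·12.4) = 0.237.
%OS = 100·exp(−πζ/√(1−ζ²)) = 46.5%.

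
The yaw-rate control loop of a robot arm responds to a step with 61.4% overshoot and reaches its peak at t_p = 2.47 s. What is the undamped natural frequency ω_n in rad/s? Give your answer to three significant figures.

ζ from %OS: ζ = |ln 0.614|/√(π²+ln²0.614) = 0.153.
t_p = π/ω_d ⇒ ω_d = 1.27 rad/s; then ω_n = ω_d/√(1−ζ²) = 1.29 rad/s.

ω_n ≈ 1.29 rad/s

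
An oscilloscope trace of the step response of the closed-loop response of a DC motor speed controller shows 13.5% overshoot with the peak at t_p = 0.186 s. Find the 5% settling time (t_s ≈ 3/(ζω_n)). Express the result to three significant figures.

The overshoot fixes ζ = −ln(OS)/√(π²+ln²(OS)) = 0.538.
t_p = π/ω_d ⇒ ω_d = 16.9 rad/s; then ω_n = ω_d/√(1−ζ²) = 20.0 rad/s.
t_s ≈ 3/(ζω_n) = 3/(0.538·20.0) = 0.279 s.

t_s ≈ 0.279 s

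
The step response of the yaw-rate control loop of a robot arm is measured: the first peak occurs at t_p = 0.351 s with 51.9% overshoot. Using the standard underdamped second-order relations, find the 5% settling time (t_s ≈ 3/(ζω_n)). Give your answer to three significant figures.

t_s ≈ 1.61 s

The overshoot fixes ζ = −ln(OS)/√(π²+ln²(OS)) = 0.204.
t_p = π/ω_d ⇒ ω_d = 8.95 rad/s; then ω_n = ω_d/√(1−ζ²) = 9.14 rad/s.
t_s ≈ 3/(ζω_n) = 3/(0.204·9.14) = 1.61 s.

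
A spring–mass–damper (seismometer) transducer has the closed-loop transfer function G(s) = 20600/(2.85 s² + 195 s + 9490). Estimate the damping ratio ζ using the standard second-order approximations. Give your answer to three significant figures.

Dividing through by 2.85: denominator becomes s² + 68.42 s + 3330.
So ω_n = √3330 = 57.7 rad/s and ζ = 68.42/(2·57.7) = 0.593.

ζ ≈ 0.593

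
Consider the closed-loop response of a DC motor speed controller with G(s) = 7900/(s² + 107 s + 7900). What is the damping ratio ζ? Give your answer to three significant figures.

ζ ≈ 0.602

ω_n = √7900 = 88.9 rad/s; ζ = 107/(2·88.9) = 0.602.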